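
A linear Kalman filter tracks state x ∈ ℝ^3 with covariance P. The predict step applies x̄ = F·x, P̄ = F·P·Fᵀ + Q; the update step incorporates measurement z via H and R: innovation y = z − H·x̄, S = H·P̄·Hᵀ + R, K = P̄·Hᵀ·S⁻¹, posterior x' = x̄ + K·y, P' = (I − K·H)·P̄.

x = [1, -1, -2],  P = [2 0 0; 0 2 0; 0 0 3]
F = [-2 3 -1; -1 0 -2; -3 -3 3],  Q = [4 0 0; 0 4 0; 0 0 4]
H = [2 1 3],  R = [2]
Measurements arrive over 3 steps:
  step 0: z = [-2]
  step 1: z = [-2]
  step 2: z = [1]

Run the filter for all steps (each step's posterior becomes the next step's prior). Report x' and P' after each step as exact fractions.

step 0: x' = [-1040/543, 1667/543, -79/181], P' = [16958/543 5368/543 -4358/181; 5368/543 9770/543 -2278/181; -4358/181 -2278/181 3700/181]
step 1: x' = [10527893/775873, 2592349/775873, -8399172/775873], P' = [266204405/1551746 41735145/1551746 -95693394/775873; 41735145/1551746 14232581/1551746 -16300230/775873; -95693394/775873 -16300230/775873 69408688/775873]
step 2: x' = [418626835015/87142508577, 161530414829/87142508577, -101381481490/29047502859], P' = [5751088008070/87142508577 899120788874/87142508577 -1377079836880/29047502859; 899120788874/87142508577 572687441242/87142508577 -263909312900/29047502859; -1377079836880/29047502859 -263909312900/29047502859 337357999272/9682500953]

step 0: x̄ = F·x = [-3, 3, -6]
step 0: P̄ = F·P·Fᵀ + Q = [33 10 -15; 10 18 -12; -15 -12 67]
step 0: y = z − H·x̄ = [19]
step 0: S = H·P̄·Hᵀ + R = [543]
step 0: K = P̄·Hᵀ·S⁻¹ = [31/543; 2/543; 53/181]
step 0: x' = x̄ + K·y = [-1040/543, 1667/543, -79/181]
step 0: P' = (I − K·H)·P̄ = [16958/543 5368/543 -4358/181; 5368/543 9770/543 -2278/181; -4358/181 -2278/181 3700/181]
step 1: x̄ = F·x = [7318/543, 1514/543, -864/181]
step 1: P̄ = F·P·Fᵀ + Q = [93326/543 15646/543 -26124/181; 15646/543 11234/543 -26616/181; -26124/181 -26616/181 265864/181]
step 1: y = z − H·x̄ = [-9460/543]
step 1: S = H·P̄·Hᵀ + R = [6206984/543]
step 1: K = P̄·Hᵀ·S⁻¹ = [-16409/3103492; -98509/3103492; 269523/775873]
step 1: x' = x̄ + K·y = [10527893/775873, 2592349/775873, -8399172/775873]
step 1: P' = (I − K·H)·P̄ = [266204405/1551746 41735145/1551746 -95693394/775873; 41735145/1551746 14232581/1551746 -16300230/775873; -95693394/775873 -16300230/775873 69408688/775873]
step 2: x̄ = F·x = [-697081/110839, 6270451/775873, -9222606/110839]
step 2: P̄ = F·P·Fᵀ + Q = [38167011/221678 -10927579/221678 79316463/110839; -10927579/221678 62133741/1551746 -48489195/110839; 79316463/110839 -48489195/110839 611607094/110839]
step 2: y = z − H·x̄ = [197939282/775873]
step 2: S = H·P̄·Hᵀ + R = [87142508577/1551746]
step 2: K = P̄·Hᵀ·S⁻¹ = [3789136547/87142508577; -2127398555/87142508577; 9076503394/29047502859]
step 2: x' = x̄ + K·y = [418626835015/87142508577, 161530414829/87142508577, -101381481490/29047502859]
step 2: P' = (I − K·H)·P̄ = [5751088008070/87142508577 899120788874/87142508577 -1377079836880/29047502859; 899120788874/87142508577 572687441242/87142508577 -263909312900/29047502859; -1377079836880/29047502859 -263909312900/29047502859 337357999272/9682500953]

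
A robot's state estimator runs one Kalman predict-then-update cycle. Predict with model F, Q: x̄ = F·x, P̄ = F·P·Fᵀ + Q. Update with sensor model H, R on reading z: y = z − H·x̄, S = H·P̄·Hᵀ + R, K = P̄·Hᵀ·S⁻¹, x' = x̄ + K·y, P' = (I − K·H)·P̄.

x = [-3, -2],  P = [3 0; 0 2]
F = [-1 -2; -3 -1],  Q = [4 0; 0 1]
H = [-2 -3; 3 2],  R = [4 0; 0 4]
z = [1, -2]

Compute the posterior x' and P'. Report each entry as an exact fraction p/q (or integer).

x̄ = F·x = [7, 11]
P̄ = F·P·Fᵀ + Q = [15 13; 13 30]
y = z − H·x̄ = [48, -45]
S = H·P̄·Hᵀ + R = [490 -439; -439 415]
K = P̄·Hᵀ·S⁻¹ = [2534/10629 4499/10629; -4679/10629 -2414/10629]
x' = x̄ + K·y = [-2140/3543, 319/3543]
P' = (I − K·H)·P̄ = [14852/10629 -13280/10629; -13280/10629 15092/10629]

x' = [-2140/3543, 319/3543]
P' = [14852/10629 -13280/10629; -13280/10629 15092/10629]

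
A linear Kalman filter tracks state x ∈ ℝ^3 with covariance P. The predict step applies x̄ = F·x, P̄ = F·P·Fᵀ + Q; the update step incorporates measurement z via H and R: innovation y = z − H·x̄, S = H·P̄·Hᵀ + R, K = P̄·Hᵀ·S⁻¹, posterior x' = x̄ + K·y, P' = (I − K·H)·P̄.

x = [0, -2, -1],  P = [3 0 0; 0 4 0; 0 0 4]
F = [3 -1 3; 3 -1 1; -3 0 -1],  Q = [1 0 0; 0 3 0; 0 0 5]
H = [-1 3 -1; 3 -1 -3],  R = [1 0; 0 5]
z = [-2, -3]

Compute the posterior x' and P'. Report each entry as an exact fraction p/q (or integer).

x̄ = F·x = [-1, 1, 1]
P̄ = F·P·Fᵀ + Q = [68 43 -39; 43 38 -31; -39 -31 36]
y = z − H·x̄ = [-5, 4]
S = H·P̄·Hᵀ + R = [297 468; 468 1237]
K = P̄·Hᵀ·S⁻¹ = [-6404/148365 3974/16485; 13354/49455 256/5495; -326/2355 -82/785]
x' = x̄ + K·y = [3817/21195, -1157/7065, 3001/2355]
P' = (I − K·H)·P̄ = [786272/148365 150653/49455 9143/2355; 150653/49455 31082/16485 1837/785; 9143/2355 1837/785 2572/785]

x' = [3817/21195, -1157/7065, 3001/2355]
P' = [786272/148365 150653/49455 9143/2355; 150653/49455 31082/16485 1837/785; 9143/2355 1837/785 2572/785]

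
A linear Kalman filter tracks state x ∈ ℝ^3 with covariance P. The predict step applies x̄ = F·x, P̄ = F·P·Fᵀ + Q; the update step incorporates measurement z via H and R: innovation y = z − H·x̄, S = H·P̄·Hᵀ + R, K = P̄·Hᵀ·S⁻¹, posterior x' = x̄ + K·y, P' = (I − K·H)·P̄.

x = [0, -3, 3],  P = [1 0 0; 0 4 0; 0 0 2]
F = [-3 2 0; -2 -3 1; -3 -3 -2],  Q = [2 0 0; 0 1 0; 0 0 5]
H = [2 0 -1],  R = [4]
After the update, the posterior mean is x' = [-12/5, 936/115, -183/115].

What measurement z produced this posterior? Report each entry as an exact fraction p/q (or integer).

z = [-3]

x̄ = F·x = [-6, 12, 3]
P̄ = F·P·Fᵀ + Q = [27 -18 -15; -18 43 38; -15 38 58]
S = H·P̄·Hᵀ + R = [230]
K = P̄·Hᵀ·S⁻¹ = [3/10; -37/115; -44/115]
x' − x̄ = [18/5, -444/115, -528/115] = K·y
y = (KᵀK)⁻¹·Kᵀ·(x' − x̄) = [12]
z = y + H·x̄ = [12] + [-15] = [-3]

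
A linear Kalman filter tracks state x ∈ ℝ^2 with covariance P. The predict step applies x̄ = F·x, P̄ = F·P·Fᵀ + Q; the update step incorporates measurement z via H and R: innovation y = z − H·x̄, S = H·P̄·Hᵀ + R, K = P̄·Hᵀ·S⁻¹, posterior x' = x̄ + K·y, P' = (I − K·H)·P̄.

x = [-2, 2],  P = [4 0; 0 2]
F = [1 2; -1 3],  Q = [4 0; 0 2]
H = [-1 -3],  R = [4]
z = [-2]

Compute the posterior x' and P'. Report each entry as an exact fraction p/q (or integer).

x' = [-98/71, 88/71]
P' = [736/71 -232/71; -232/71 104/71]

x̄ = F·x = [2, 8]
P̄ = F·P·Fᵀ + Q = [16 8; 8 24]
y = z − H·x̄ = [24]
S = H·P̄·Hᵀ + R = [284]
K = P̄·Hᵀ·S⁻¹ = [-10/71; -20/71]
x' = x̄ + K·y = [-98/71, 88/71]
P' = (I − K·H)·P̄ = [736/71 -232/71; -232/71 104/71]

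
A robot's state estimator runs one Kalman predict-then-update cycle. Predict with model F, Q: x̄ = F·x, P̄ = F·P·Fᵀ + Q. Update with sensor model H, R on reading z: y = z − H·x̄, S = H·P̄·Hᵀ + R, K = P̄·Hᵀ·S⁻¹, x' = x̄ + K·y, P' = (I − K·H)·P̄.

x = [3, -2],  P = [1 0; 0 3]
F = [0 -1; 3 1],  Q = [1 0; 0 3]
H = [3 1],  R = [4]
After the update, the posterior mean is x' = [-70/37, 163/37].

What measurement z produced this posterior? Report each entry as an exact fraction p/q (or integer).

z = [-3]

x̄ = F·x = [2, 7]
P̄ = F·P·Fᵀ + Q = [4 -3; -3 15]
S = H·P̄·Hᵀ + R = [37]
K = P̄·Hᵀ·S⁻¹ = [9/37; 6/37]
x' − x̄ = [-144/37, -96/37] = K·y
y = (KᵀK)⁻¹·Kᵀ·(x' − x̄) = [-16]
z = y + H·x̄ = [-16] + [13] = [-3]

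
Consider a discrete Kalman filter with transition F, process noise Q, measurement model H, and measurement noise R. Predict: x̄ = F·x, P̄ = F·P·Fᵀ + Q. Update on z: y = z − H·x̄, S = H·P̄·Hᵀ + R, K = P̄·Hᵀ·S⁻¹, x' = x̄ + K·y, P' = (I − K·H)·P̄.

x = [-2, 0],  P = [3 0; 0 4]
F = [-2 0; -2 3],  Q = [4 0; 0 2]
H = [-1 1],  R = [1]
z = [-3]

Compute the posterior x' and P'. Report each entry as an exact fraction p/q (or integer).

x' = [184/43, 58/43]
P' = [672/43 668/43; 668/43 706/43]

x̄ = F·x = [4, 4]
P̄ = F·P·Fᵀ + Q = [16 12; 12 50]
y = z − H·x̄ = [-3]
S = H·P̄·Hᵀ + R = [43]
K = P̄·Hᵀ·S⁻¹ = [-4/43; 38/43]
x' = x̄ + K·y = [184/43, 58/43]
P' = (I − K·H)·P̄ = [672/43 668/43; 668/43 706/43]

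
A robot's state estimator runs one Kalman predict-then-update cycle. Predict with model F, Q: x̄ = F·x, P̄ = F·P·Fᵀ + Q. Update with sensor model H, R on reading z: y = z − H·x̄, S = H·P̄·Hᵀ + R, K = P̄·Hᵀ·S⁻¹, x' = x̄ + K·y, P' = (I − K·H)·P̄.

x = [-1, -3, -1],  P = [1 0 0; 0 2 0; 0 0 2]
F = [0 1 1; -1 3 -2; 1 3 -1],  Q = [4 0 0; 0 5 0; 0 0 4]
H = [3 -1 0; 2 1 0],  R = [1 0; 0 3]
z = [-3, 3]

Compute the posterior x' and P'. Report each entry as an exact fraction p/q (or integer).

x' = [-100/739, 1908/739, -4949/2217]
P' = [344/2217 590/2217 164/739; 590/2217 2636/2217 625/739; 164/739 625/739 24197/2217]

x̄ = F·x = [-4, -6, -9]
P̄ = F·P·Fᵀ + Q = [8 2 4; 2 32 21; 4 21 25]
y = z − H·x̄ = [3, 17]
S = H·P̄·Hᵀ + R = [93 18; 18 75]
K = P̄·Hᵀ·S⁻¹ = [442/2217 142/739; -866/2217 424/739; -133/739 953/2217]
x' = x̄ + K·y = [-100/739, 1908/739, -4949/2217]
P' = (I − K·H)·P̄ = [344/2217 590/2217 164/739; 590/2217 2636/2217 625/739; 164/739 625/739 24197/2217]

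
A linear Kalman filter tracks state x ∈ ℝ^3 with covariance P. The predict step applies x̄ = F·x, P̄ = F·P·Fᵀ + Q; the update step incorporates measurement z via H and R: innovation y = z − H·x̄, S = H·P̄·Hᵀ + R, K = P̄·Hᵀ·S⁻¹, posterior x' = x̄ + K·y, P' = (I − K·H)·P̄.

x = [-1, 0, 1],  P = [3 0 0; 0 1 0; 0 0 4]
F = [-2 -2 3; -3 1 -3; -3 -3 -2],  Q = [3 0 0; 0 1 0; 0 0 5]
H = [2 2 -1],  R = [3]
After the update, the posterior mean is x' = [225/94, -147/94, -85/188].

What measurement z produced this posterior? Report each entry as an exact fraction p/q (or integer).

z = [2]

x̄ = F·x = [5, 0, 1]
P̄ = F·P·Fᵀ + Q = [55 -20 0; -20 65 48; 0 48 57]
S = H·P̄·Hᵀ + R = [188]
K = P̄·Hᵀ·S⁻¹ = [35/94; 21/94; 39/188]
x' − x̄ = [-245/94, -147/94, -273/188] = K·y
y = (KᵀK)⁻¹·Kᵀ·(x' − x̄) = [-7]
z = y + H·x̄ = [-7] + [9] = [2]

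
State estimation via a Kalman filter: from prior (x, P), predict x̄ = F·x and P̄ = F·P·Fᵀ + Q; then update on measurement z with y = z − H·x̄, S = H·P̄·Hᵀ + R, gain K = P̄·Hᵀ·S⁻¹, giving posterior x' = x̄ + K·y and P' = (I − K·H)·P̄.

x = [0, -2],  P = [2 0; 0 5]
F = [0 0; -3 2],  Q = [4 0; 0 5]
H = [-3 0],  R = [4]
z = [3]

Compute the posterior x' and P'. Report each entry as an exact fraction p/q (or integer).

x̄ = F·x = [0, -4]
P̄ = F·P·Fᵀ + Q = [4 0; 0 43]
y = z − H·x̄ = [3]
S = H·P̄·Hᵀ + R = [40]
K = P̄·Hᵀ·S⁻¹ = [-3/10; 0]
x' = x̄ + K·y = [-9/10, -4]
P' = (I − K·H)·P̄ = [2/5 0; 0 43]

x' = [-9/10, -4]
P' = [2/5 0; 0 43]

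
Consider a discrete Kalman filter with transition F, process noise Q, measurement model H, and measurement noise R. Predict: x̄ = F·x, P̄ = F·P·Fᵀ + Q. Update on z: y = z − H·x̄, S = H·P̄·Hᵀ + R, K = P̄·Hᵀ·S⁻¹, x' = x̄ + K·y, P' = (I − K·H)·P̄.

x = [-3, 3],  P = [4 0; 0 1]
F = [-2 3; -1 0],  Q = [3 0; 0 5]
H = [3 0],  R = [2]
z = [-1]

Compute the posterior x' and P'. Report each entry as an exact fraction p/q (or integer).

x̄ = F·x = [15, 3]
P̄ = F·P·Fᵀ + Q = [28 8; 8 9]
y = z − H·x̄ = [-46]
S = H·P̄·Hᵀ + R = [254]
K = P̄·Hᵀ·S⁻¹ = [42/127; 12/127]
x' = x̄ + K·y = [-27/127, -171/127]
P' = (I − K·H)·P̄ = [28/127 8/127; 8/127 855/127]

x' = [-27/127, -171/127]
P' = [28/127 8/127; 8/127 855/127]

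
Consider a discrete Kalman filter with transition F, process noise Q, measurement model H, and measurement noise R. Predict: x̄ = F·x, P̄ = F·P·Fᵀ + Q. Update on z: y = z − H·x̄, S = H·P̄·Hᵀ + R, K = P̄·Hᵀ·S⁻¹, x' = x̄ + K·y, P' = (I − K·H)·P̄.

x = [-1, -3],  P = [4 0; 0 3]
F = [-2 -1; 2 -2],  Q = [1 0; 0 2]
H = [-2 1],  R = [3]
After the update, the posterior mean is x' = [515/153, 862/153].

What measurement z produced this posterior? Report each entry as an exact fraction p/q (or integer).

z = [-1]

x̄ = F·x = [5, 4]
P̄ = F·P·Fᵀ + Q = [20 -10; -10 30]
S = H·P̄·Hᵀ + R = [153]
K = P̄·Hᵀ·S⁻¹ = [-50/153; 50/153]
x' − x̄ = [-250/153, 250/153] = K·y
y = (KᵀK)⁻¹·Kᵀ·(x' − x̄) = [5]
z = y + H·x̄ = [5] + [-6] = [-1]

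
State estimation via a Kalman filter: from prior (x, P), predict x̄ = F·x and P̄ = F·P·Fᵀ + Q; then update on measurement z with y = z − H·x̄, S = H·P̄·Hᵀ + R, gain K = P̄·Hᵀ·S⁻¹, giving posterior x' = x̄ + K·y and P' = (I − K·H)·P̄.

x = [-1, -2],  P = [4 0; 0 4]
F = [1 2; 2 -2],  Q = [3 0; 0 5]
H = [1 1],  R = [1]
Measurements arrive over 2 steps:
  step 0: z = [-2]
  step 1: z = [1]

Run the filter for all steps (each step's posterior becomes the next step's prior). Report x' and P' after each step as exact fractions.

step 0: x' = [-14/3, 119/45], P' = [18 -53/3; -53/3 824/45]
step 1: x' = [-3143/855, 3923/855], P' = [906/95 -8399/855; -8399/855 9494/855]

step 0: x̄ = F·x = [-5, 2]
step 0: P̄ = F·P·Fᵀ + Q = [23 -8; -8 37]
step 0: y = z − H·x̄ = [1]
step 0: S = H·P̄·Hᵀ + R = [45]
step 0: K = P̄·Hᵀ·S⁻¹ = [1/3; 29/45]
step 0: x' = x̄ + K·y = [-14/3, 119/45]
step 0: P' = (I − K·H)·P̄ = [18 -53/3; -53/3 824/45]
step 1: x̄ = F·x = [28/45, -658/45]
step 1: P̄ = F·P·Fᵀ + Q = [1061/45 -3266/45; -3266/45 13121/45]
step 1: y = z − H·x̄ = [15]
step 1: S = H·P̄·Hᵀ + R = [171]
step 1: K = P̄·Hᵀ·S⁻¹ = [-49/171; 73/57]
step 1: x' = x̄ + K·y = [-3143/855, 3923/855]
step 1: P' = (I − K·H)·P̄ = [906/95 -8399/855; -8399/855 9494/855]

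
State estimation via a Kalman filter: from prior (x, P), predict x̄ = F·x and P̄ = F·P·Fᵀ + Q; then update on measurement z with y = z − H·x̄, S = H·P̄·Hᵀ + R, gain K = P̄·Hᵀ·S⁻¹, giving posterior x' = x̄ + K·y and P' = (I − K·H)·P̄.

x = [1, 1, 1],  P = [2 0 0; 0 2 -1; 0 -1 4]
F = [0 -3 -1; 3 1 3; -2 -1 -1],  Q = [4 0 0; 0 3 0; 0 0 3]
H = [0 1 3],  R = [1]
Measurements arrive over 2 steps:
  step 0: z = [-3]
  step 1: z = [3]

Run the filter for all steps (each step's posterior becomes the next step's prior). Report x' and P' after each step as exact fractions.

step 0: x̄ = F·x = [-4, 7, -4]
step 0: P̄ = F·P·Fᵀ + Q = [20 -8 6; -8 53 -22; 6 -22 15]
step 0: y = z − H·x̄ = [2]
step 0: S = H·P̄·Hᵀ + R = [57]
step 0: K = P̄·Hᵀ·S⁻¹ = [10/57; -13/57; 23/57]
step 0: x' = x̄ + K·y = [-208/57, 373/57, -182/57]
step 0: P' = (I − K·H)·P̄ = [1040/57 -326/57 112/57; -326/57 2852/57 -955/57; 112/57 -955/57 326/57]
step 1: x̄ = F·x = [-937/57, -797/57, 75/19]
step 1: P̄ = F·P·Fᵀ + Q = [20492/57 2614/57 1110/19; 2614/57 9647/57 -1876/19; 1110/19 -1876/19 1581/19]
step 1: y = z − H·x̄ = [293/57]
step 1: S = H·P̄·Hᵀ + R = [18623/57]
step 1: K = P̄·Hᵀ·S⁻¹ = [12604/18623; -7237/18623; 8601/18623]
step 1: x' = x̄ + K·y = [-241347/18623, -297596/18623, 117724/18623]
step 1: P' = (I − K·H)·P̄ = [3908100/18623 2454310/18623 -813902/18623; 2454310/18623 2233016/18623 -746751/18623; -813902/18623 -746751/18623 251784/18623]

step 0: x' = [-208/57, 373/57, -182/57], P' = [1040/57 -326/57 112/57; -326/57 2852/57 -955/57; 112/57 -955/57 326/57]
step 1: x' = [-241347/18623, -297596/18623, 117724/18623], P' = [3908100/18623 2454310/18623 -813902/18623; 2454310/18623 2233016/18623 -746751/18623; -813902/18623 -746751/18623 251784/18623]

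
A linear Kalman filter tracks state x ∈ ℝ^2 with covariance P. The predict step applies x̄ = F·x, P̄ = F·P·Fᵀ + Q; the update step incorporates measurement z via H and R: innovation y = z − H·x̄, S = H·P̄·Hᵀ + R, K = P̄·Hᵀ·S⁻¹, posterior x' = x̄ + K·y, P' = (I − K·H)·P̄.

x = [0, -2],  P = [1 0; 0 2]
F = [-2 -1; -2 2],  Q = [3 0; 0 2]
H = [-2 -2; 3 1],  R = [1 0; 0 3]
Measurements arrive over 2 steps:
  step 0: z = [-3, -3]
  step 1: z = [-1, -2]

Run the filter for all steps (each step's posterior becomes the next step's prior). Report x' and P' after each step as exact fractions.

step 0: x̄ = F·x = [2, -4]
step 0: P̄ = F·P·Fᵀ + Q = [9 0; 0 14]
step 0: y = z − H·x̄ = [-7, -5]
step 0: S = H·P̄·Hᵀ + R = [93 -82; -82 98]
step 0: K = P̄·Hᵀ·S⁻¹ = [45/239 207/478; -798/1195 -497/1195]
step 0: x' = x̄ + K·y = [-709/478, 3291/1195]
step 0: P' = (I − K·H)·P̄ = [333/478 -189/239; -189/239 1344/1195]
step 1: x̄ = F·x = [254/1195, 10127/1195]
step 1: P̄ = F·P·Fᵀ + Q = [4479/1195 2532/1195; 2532/1195 18656/1195]
step 1: y = z − H·x̄ = [19567/1195, -13279/1195]
step 1: S = H·P̄·Hᵀ + R = [113991/1195 -84442/1195; -84442/1195 77744/1195]
step 1: K = P̄·Hᵀ·S⁻¹ = [108087/724546 532449/1449092; -225462/362273 -122557/362273]
step 1: x' = x̄ + K·y = [-2068991/1449092, 740216/362273]
step 1: P' = (I − K·H)·P̄ = [852717/1449092 -240201/362273; -240201/362273 352932/362273]

step 0: x' = [-709/478, 3291/1195], P' = [333/478 -189/239; -189/239 1344/1195]
step 1: x' = [-2068991/1449092, 740216/362273], P' = [852717/1449092 -240201/362273; -240201/362273 352932/362273]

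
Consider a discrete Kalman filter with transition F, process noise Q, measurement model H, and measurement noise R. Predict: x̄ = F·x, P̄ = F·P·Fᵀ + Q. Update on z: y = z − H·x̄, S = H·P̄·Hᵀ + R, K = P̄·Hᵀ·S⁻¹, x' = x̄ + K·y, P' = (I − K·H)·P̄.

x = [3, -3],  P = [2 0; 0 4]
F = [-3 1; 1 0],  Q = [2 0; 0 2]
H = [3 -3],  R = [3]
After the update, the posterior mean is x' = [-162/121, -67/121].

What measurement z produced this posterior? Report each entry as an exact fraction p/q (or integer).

z = [-2]

x̄ = F·x = [-12, 3]
P̄ = F·P·Fᵀ + Q = [24 -6; -6 4]
S = H·P̄·Hᵀ + R = [363]
K = P̄·Hᵀ·S⁻¹ = [30/121; -10/121]
x' − x̄ = [1290/121, -430/121] = K·y
y = (KᵀK)⁻¹·Kᵀ·(x' − x̄) = [43]
z = y + H·x̄ = [43] + [-45] = [-2]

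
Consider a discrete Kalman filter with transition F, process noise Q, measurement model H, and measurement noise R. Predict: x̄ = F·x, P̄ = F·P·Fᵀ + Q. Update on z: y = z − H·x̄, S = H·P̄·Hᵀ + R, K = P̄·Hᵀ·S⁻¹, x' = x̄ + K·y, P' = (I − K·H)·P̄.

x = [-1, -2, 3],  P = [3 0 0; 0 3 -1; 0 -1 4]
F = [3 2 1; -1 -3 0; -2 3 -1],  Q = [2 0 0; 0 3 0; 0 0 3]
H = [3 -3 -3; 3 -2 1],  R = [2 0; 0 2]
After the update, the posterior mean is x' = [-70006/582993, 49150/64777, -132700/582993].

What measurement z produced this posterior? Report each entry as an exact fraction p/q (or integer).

z = [-2, -2]

x̄ = F·x = [-4, 7, -7]
P̄ = F·P·Fᵀ + Q = [41 -24 -5; -24 33 -24; -5 -24 52]
S = H·P̄·Hᵀ + R = [1226 729; 729 909]
K = P̄·Hᵀ·S⁻¹ = [7764/64777 50426/582993; 3123/64777 -14049/64777; -16884/64777 176381/582993]
x' − x̄ = [2261966/582993, -404289/64777, 3948251/582993] = K·y
y = (KᵀK)⁻¹·Kᵀ·(x' − x̄) = [10, 31]
z = y + H·x̄ = [10, 31] + [-12, -33] = [-2, -2]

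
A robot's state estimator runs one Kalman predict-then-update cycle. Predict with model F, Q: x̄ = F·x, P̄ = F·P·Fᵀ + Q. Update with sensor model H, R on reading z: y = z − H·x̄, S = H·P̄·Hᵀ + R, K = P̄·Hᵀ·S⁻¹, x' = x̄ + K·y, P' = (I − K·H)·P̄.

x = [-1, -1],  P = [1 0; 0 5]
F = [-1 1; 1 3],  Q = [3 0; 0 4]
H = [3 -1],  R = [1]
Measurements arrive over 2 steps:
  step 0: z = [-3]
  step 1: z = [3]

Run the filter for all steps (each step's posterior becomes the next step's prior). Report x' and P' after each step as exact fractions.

step 0: x̄ = F·x = [0, -4]
step 0: P̄ = F·P·Fᵀ + Q = [9 14; 14 50]
step 0: y = z − H·x̄ = [-7]
step 0: S = H·P̄·Hᵀ + R = [48]
step 0: K = P̄·Hᵀ·S⁻¹ = [13/48; -1/6]
step 0: x' = x̄ + K·y = [-91/48, -17/6]
step 0: P' = (I − K·H)·P̄ = [263/48 97/6; 97/6 146/3]
step 1: x̄ = F·x = [-15/16, -499/48]
step 1: P̄ = F·P·Fᵀ + Q = [397/16 1731/16; 1731/16 26135/48]
step 1: y = z − H·x̄ = [-55/12]
step 1: S = H·P̄·Hᵀ + R = [359/3]
step 1: K = P̄·Hᵀ·S⁻¹ = [-405/1436; -2639/1436]
step 1: x' = x̄ + K·y = [255/718, -2833/1436]
step 1: P' = (I − K·H)·P̄ = [10981/718 66291/1436; 66291/1436 50378/359]

step 0: x' = [-91/48, -17/6], P' = [263/48 97/6; 97/6 146/3]
step 1: x' = [255/718, -2833/1436], P' = [10981/718 66291/1436; 66291/1436 50378/359]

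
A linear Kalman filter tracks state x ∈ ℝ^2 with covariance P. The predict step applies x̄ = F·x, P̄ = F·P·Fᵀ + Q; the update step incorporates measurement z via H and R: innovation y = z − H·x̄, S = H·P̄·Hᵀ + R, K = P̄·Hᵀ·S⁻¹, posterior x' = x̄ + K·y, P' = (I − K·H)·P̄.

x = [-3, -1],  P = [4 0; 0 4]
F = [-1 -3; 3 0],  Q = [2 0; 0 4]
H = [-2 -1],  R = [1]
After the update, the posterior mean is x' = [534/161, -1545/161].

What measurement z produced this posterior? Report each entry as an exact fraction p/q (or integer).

z = [3]

x̄ = F·x = [6, -9]
P̄ = F·P·Fᵀ + Q = [42 -12; -12 40]
S = H·P̄·Hᵀ + R = [161]
K = P̄·Hᵀ·S⁻¹ = [-72/161; -16/161]
x' − x̄ = [-432/161, -96/161] = K·y
y = (KᵀK)⁻¹·Kᵀ·(x' − x̄) = [6]
z = y + H·x̄ = [6] + [-3] = [3]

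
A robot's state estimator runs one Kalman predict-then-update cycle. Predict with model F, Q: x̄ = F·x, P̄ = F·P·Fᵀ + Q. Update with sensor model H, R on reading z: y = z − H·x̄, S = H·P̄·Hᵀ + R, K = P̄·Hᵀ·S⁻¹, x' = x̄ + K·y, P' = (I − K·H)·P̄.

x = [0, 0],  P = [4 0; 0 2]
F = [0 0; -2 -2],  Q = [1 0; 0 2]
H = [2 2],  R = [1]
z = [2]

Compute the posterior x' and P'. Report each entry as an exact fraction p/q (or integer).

x' = [4/109, 104/109]
P' = [105/109 -104/109; -104/109 130/109]

x̄ = F·x = [0, 0]
P̄ = F·P·Fᵀ + Q = [1 0; 0 26]
y = z − H·x̄ = [2]
S = H·P̄·Hᵀ + R = [109]
K = P̄·Hᵀ·S⁻¹ = [2/109; 52/109]
x' = x̄ + K·y = [4/109, 104/109]
P' = (I − K·H)·P̄ = [105/109 -104/109; -104/109 130/109]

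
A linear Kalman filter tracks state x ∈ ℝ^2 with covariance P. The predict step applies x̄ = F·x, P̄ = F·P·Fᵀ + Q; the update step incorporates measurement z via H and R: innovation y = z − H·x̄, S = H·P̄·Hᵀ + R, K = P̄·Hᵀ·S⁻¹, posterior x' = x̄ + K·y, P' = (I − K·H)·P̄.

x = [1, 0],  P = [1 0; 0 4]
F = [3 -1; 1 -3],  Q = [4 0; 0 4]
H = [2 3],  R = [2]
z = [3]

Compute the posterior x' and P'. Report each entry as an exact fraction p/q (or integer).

x' = [1383/619, -299/619]
P' = [4282/619 -2802/619; -2802/619 1970/619]

x̄ = F·x = [3, 1]
P̄ = F·P·Fᵀ + Q = [17 15; 15 41]
y = z − H·x̄ = [-6]
S = H·P̄·Hᵀ + R = [619]
K = P̄·Hᵀ·S⁻¹ = [79/619; 153/619]
x' = x̄ + K·y = [1383/619, -299/619]
P' = (I − K·H)·P̄ = [4282/619 -2802/619; -2802/619 1970/619]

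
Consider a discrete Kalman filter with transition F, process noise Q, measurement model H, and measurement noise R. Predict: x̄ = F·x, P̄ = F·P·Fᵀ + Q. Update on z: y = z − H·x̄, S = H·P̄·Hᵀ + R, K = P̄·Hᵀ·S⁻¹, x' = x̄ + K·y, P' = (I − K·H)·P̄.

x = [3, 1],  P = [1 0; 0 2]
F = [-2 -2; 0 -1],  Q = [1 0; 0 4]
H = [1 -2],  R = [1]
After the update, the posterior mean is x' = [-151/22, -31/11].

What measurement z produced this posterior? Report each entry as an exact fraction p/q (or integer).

z = [-1]

x̄ = F·x = [-8, -1]
P̄ = F·P·Fᵀ + Q = [13 4; 4 6]
S = H·P̄·Hᵀ + R = [22]
K = P̄·Hᵀ·S⁻¹ = [5/22; -4/11]
x' − x̄ = [25/22, -20/11] = K·y
y = (KᵀK)⁻¹·Kᵀ·(x' − x̄) = [5]
z = y + H·x̄ = [5] + [-6] = [-1]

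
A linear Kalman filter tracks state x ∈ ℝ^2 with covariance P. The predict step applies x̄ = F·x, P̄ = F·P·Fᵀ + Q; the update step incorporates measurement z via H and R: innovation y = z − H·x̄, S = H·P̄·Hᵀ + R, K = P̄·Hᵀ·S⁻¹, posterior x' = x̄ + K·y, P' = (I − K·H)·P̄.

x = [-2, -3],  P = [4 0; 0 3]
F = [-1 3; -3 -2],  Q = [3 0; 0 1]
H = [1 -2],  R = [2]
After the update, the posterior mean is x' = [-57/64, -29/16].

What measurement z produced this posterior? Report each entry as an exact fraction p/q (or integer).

z = [3]

x̄ = F·x = [-7, 12]
P̄ = F·P·Fᵀ + Q = [34 -6; -6 49]
S = H·P̄·Hᵀ + R = [256]
K = P̄·Hᵀ·S⁻¹ = [23/128; -13/32]
x' − x̄ = [391/64, -221/16] = K·y
y = (KᵀK)⁻¹·Kᵀ·(x' − x̄) = [34]
z = y + H·x̄ = [34] + [-31] = [3]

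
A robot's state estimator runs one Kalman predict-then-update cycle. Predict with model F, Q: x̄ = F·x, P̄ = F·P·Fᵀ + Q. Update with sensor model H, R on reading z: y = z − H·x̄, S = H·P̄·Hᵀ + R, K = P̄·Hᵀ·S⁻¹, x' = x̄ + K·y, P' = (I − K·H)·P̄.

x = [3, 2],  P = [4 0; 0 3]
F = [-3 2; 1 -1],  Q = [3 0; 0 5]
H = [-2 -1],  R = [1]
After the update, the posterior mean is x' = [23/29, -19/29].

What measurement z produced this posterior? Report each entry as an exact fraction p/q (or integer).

z = [-1]

x̄ = F·x = [-5, 1]
P̄ = F·P·Fᵀ + Q = [51 -18; -18 12]
S = H·P̄·Hᵀ + R = [145]
K = P̄·Hᵀ·S⁻¹ = [-84/145; 24/145]
x' − x̄ = [168/29, -48/29] = K·y
y = (KᵀK)⁻¹·Kᵀ·(x' − x̄) = [-10]
z = y + H·x̄ = [-10] + [9] = [-1]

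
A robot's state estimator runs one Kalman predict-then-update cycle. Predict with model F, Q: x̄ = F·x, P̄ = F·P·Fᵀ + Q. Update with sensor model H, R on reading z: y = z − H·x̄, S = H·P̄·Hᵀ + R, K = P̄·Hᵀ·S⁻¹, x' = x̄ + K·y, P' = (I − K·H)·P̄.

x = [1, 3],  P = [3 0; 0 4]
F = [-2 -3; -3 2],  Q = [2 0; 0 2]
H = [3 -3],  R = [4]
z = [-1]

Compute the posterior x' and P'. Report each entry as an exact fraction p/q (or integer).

x' = [-3749/967, -3372/967]
P' = [20126/967 19902/967; 19902/967 20106/967]

x̄ = F·x = [-11, 3]
P̄ = F·P·Fᵀ + Q = [50 -6; -6 45]
y = z − H·x̄ = [41]
S = H·P̄·Hᵀ + R = [967]
K = P̄·Hᵀ·S⁻¹ = [168/967; -153/967]
x' = x̄ + K·y = [-3749/967, -3372/967]
P' = (I − K·H)·P̄ = [20126/967 19902/967; 19902/967 20106/967]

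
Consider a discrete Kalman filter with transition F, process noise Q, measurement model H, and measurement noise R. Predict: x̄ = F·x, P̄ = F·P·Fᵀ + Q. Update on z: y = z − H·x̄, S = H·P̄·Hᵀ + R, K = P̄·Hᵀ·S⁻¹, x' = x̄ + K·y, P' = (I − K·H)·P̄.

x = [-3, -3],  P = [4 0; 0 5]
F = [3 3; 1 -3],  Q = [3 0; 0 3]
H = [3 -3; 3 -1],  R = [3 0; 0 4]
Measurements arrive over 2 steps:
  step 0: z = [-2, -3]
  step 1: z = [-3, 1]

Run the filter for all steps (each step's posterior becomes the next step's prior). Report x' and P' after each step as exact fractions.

step 0: x' = [-58713/42782, -31477/42782], P' = [42963/42782 49053/42782; 49053/42782 69067/42782]
step 1: x' = [-519801/90686338, 61771983/90686338], P' = [62917167/90686338 66362121/90686338; 66362121/90686338 96107847/90686338]

step 0: x̄ = F·x = [-18, 6]
step 0: P̄ = F·P·Fᵀ + Q = [84 -33; -33 52]
step 0: y = z − H·x̄ = [70, 57]
step 0: S = H·P̄·Hᵀ + R = [1821 1308; 1308 1010]
step 0: K = P̄·Hᵀ·S⁻¹ = [-3045/21391 19959/42782; -10007/21391 19523/42782]
step 0: x' = x̄ + K·y = [-58713/42782, -31477/42782]
step 0: P' = (I − K·H)·P̄ = [42963/42782 49053/42782; 49053/42782 69067/42782]
step 1: x̄ = F·x = [-135285/21391, 17859/21391]
step 1: P̄ = F·P·Fᵀ + Q = [1009785/21391 -393516/21391; -393516/21391 249297/21391]
step 1: y = z − H·x̄ = [395259/21391, 445105/21391]
step 1: S = H·P̄·Hᵀ + R = [18479199/21391 14558148/21391; 14558148/21391 11784022/21391]
step 1: K = P̄·Hᵀ·S⁻¹ = [-1722477/45343169 30597345/90686338; -14872863/45343169 25744629/90686338]
step 1: x' = x̄ + K·y = [-519801/90686338, 61771983/90686338]
step 1: P' = (I − K·H)·P̄ = [62917167/90686338 66362121/90686338; 66362121/90686338 96107847/90686338]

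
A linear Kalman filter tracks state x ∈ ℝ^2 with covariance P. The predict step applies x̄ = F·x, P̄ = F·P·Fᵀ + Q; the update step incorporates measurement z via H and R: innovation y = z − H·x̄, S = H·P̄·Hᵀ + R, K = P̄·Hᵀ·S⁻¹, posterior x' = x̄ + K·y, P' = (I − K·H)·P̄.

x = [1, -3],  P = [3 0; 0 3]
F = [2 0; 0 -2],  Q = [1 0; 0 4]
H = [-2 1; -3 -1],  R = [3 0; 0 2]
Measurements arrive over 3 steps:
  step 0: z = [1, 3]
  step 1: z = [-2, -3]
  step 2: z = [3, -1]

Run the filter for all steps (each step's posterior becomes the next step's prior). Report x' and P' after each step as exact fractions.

step 0: x' = [-4781/5741, -626/5741], P' = [1118/5741 -1040/5741; -1040/5741 7376/5741]
step 1: x' = [697241/984647, 392464/984647], P' = [170966/984647 -142220/984647; -142220/984647 1158716/984647]
step 2: x' = [-1534759/11995993, 237992280/155947909], P' = [2077114/11995993 -1732900/11995993; -1732900/11995993 182805124/155947909]

step 0: x̄ = F·x = [2, 6]
step 0: P̄ = F·P·Fᵀ + Q = [13 0; 0 16]
step 0: y = z − H·x̄ = [-1, 15]
step 0: S = H·P̄·Hᵀ + R = [71 62; 62 135]
step 0: K = P̄·Hᵀ·S⁻¹ = [-1092/5741 -1157/5741; 3152/5741 -2128/5741]
step 0: x' = x̄ + K·y = [-4781/5741, -626/5741]
step 0: P' = (I − K·H)·P̄ = [1118/5741 -1040/5741; -1040/5741 7376/5741]
step 1: x̄ = F·x = [-9562/5741, 1252/5741]
step 1: P̄ = F·P·Fᵀ + Q = [10213/5741 4160/5741; 4160/5741 52468/5741]
step 1: y = z − H·x̄ = [-31858/5741, -44657/5741]
step 1: S = H·P̄·Hᵀ + R = [93903/5741 4650/5741; 4650/5741 180827/5741]
step 1: K = P̄·Hᵀ·S⁻¹ = [-161384/984647 -185339/984647; 481052/984647 -366028/984647]
step 1: x' = x̄ + K·y = [697241/984647, 392464/984647]
step 1: P' = (I − K·H)·P̄ = [170966/984647 -142220/984647; -142220/984647 1158716/984647]
step 2: x̄ = F·x = [1394482/984647, -784928/984647]
step 2: P̄ = F·P·Fᵀ + Q = [1668511/984647 568880/984647; 568880/984647 8573452/984647]
step 2: y = z − H·x̄ = [6527833/984647, 2413871/984647]
step 2: S = H·P̄·Hᵀ + R = [15925917/984647 868734/984647; 868734/984647 28972625/984647]
step 2: K = P̄·Hᵀ·S⁻¹ = [-1962376/11995993 -2249221/11995993; 75953508/155947909 -57611012/155947909]
step 2: x' = x̄ + K·y = [-1534759/11995993, 237992280/155947909]
step 2: P' = (I − K·H)·P̄ = [2077114/11995993 -1732900/11995993; -1732900/11995993 182805124/155947909]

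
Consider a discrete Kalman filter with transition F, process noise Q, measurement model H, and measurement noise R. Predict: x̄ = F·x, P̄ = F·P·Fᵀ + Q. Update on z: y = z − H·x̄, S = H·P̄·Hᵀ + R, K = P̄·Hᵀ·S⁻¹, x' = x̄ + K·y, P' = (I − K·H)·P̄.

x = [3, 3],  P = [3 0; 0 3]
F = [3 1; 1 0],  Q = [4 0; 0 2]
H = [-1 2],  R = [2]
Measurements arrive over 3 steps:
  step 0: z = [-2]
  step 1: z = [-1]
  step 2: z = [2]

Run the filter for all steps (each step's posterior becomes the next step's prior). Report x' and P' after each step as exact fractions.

step 0: x' = [44/5, 16/5], P' = [106/5 49/5; 49/5 99/20]
step 1: x' = [10787/1195, 4576/1195], P' = [59206/1195 27368/1195; 27368/1195 13144/1195]
step 2: x' = [-43005/71908, 41529/71908], P' = [2048721/35954 948107/35954; 948107/35954 453605/35954]

step 0: x̄ = F·x = [12, 3]
step 0: P̄ = F·P·Fᵀ + Q = [34 9; 9 5]
step 0: y = z − H·x̄ = [4]
step 0: S = H·P̄·Hᵀ + R = [20]
step 0: K = P̄·Hᵀ·S⁻¹ = [-4/5; 1/20]
step 0: x' = x̄ + K·y = [44/5, 16/5]
step 0: P' = (I − K·H)·P̄ = [106/5 49/5; 49/5 99/20]
step 1: x̄ = F·x = [148/5, 44/5]
step 1: P̄ = F·P·Fᵀ + Q = [5171/20 367/5; 367/5 116/5]
step 1: y = z − H·x̄ = [11]
step 1: S = H·P̄·Hᵀ + R = [239/4]
step 1: K = P̄·Hᵀ·S⁻¹ = [-447/239; -108/239]
step 1: x' = x̄ + K·y = [10787/1195, 4576/1195]
step 1: P' = (I − K·H)·P̄ = [59206/1195 27368/1195; 27368/1195 13144/1195]
step 2: x̄ = F·x = [36937/1195, 10787/1195]
step 2: P̄ = F·P·Fᵀ + Q = [714986/1195 204986/1195; 204986/1195 61596/1195]
step 2: y = z − H·x̄ = [17753/1195]
step 2: S = H·P̄·Hᵀ + R = [143816/1195]
step 2: K = P̄·Hᵀ·S⁻¹ = [-152507/71908; -40897/71908]
step 2: x' = x̄ + K·y = [-43005/71908, 41529/71908]
step 2: P' = (I − K·H)·P̄ = [2048721/35954 948107/35954; 948107/35954 453605/35954]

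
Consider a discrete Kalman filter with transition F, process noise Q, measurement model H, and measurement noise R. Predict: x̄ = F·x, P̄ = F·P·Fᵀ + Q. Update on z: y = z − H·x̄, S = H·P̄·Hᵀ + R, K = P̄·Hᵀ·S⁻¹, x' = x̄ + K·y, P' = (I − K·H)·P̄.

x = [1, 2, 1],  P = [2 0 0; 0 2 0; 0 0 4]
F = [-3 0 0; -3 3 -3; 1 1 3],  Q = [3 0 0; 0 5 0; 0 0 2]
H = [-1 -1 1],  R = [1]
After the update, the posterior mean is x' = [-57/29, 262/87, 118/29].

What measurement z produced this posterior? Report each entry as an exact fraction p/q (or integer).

x̄ = F·x = [-3, 0, 6]
P̄ = F·P·Fᵀ + Q = [21 18 -6; 18 77 -36; -6 -36 42]
S = H·P̄·Hᵀ + R = [261]
K = P̄·Hᵀ·S⁻¹ = [-5/29; -131/261; 28/87]
x' − x̄ = [30/29, 262/87, -56/29] = K·y
y = (KᵀK)⁻¹·Kᵀ·(x' − x̄) = [-6]
z = y + H·x̄ = [-6] + [9] = [3]

z = [3]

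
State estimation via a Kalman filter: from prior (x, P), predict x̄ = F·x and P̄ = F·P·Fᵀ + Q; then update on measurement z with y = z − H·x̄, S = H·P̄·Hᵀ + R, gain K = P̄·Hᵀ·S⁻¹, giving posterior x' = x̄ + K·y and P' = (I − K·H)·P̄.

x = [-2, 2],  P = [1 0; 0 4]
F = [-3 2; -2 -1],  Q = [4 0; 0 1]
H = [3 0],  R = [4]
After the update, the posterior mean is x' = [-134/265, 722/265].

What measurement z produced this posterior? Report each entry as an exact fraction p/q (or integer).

x̄ = F·x = [10, 2]
P̄ = F·P·Fᵀ + Q = [29 -2; -2 9]
S = H·P̄·Hᵀ + R = [265]
K = P̄·Hᵀ·S⁻¹ = [87/265; -6/265]
x' − x̄ = [-2784/265, 192/265] = K·y
y = (KᵀK)⁻¹·Kᵀ·(x' − x̄) = [-32]
z = y + H·x̄ = [-32] + [30] = [-2]

z = [-2]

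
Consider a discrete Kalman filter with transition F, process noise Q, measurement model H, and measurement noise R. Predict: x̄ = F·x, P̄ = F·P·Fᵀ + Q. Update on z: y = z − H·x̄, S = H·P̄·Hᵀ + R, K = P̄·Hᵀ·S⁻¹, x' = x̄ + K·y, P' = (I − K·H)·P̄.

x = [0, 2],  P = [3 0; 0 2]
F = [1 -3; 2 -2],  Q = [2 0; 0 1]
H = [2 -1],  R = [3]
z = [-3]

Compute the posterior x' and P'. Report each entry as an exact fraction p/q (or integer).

x̄ = F·x = [-6, -4]
P̄ = F·P·Fᵀ + Q = [23 18; 18 21]
y = z − H·x̄ = [5]
S = H·P̄·Hᵀ + R = [44]
K = P̄·Hᵀ·S⁻¹ = [7/11; 15/44]
x' = x̄ + K·y = [-31/11, -101/44]
P' = (I − K·H)·P̄ = [57/11 93/11; 93/11 699/44]

x' = [-31/11, -101/44]
P' = [57/11 93/11; 93/11 699/44]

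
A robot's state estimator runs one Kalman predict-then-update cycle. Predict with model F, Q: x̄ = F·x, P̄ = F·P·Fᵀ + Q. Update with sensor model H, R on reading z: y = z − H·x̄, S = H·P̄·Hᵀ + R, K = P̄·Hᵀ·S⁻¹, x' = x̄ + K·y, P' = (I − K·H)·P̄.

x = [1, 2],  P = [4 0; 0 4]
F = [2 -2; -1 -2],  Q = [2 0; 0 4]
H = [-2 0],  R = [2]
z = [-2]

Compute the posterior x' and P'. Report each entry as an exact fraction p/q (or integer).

x̄ = F·x = [-2, -5]
P̄ = F·P·Fᵀ + Q = [34 8; 8 24]
y = z − H·x̄ = [-6]
S = H·P̄·Hᵀ + R = [138]
K = P̄·Hᵀ·S⁻¹ = [-34/69; -8/69]
x' = x̄ + K·y = [22/23, -99/23]
P' = (I − K·H)·P̄ = [34/69 8/69; 8/69 1528/69]

x' = [22/23, -99/23]
P' = [34/69 8/69; 8/69 1528/69]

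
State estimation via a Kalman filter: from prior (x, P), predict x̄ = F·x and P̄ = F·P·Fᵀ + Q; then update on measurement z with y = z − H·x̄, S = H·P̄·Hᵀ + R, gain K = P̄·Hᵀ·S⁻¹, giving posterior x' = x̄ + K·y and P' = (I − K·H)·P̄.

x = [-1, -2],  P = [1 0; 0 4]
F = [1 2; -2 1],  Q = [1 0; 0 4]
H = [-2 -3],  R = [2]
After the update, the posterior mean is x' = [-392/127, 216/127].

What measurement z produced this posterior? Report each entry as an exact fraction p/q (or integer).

x̄ = F·x = [-5, 0]
P̄ = F·P·Fᵀ + Q = [18 6; 6 12]
S = H·P̄·Hᵀ + R = [254]
K = P̄·Hᵀ·S⁻¹ = [-27/127; -24/127]
x' − x̄ = [243/127, 216/127] = K·y
y = (KᵀK)⁻¹·Kᵀ·(x' − x̄) = [-9]
z = y + H·x̄ = [-9] + [10] = [1]

z = [1]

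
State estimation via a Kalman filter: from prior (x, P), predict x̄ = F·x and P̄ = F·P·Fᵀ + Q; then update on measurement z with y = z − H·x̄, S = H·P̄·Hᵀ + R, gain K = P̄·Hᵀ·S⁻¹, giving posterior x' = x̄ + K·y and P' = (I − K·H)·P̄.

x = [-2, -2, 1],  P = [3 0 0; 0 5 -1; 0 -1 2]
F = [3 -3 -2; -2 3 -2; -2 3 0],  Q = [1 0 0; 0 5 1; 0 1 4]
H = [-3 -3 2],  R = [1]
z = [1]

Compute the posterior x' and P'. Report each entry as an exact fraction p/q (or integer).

x̄ = F·x = [-2, -4, -2]
P̄ = F·P·Fᵀ + Q = [69 -55 -57; -55 82 64; -57 64 61]
y = z − H·x̄ = [-13]
S = H·P̄·Hᵀ + R = [530]
K = P̄·Hᵀ·S⁻¹ = [-78/265; 47/530; 101/530]
x' = x̄ + K·y = [484/265, -2731/530, -2373/530]
P' = (I − K·H)·P̄ = [6117/265 -10909/265 -7227/265; -10909/265 41251/530 29173/530; -7227/265 29173/530 22129/530]

x' = [484/265, -2731/530, -2373/530]
P' = [6117/265 -10909/265 -7227/265; -10909/265 41251/530 29173/530; -7227/265 29173/530 22129/530]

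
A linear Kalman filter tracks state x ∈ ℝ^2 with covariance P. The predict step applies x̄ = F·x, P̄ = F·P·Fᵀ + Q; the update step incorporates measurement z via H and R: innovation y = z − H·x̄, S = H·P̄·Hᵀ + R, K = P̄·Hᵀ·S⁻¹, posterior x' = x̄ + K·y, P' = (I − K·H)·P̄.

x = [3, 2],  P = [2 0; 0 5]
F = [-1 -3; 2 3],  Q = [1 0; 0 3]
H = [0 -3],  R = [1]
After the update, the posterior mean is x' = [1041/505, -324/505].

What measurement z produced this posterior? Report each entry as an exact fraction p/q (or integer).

x̄ = F·x = [-9, 12]
P̄ = F·P·Fᵀ + Q = [48 -49; -49 56]
S = H·P̄·Hᵀ + R = [505]
K = P̄·Hᵀ·S⁻¹ = [147/505; -168/505]
x' − x̄ = [5586/505, -6384/505] = K·y
y = (KᵀK)⁻¹·Kᵀ·(x' − x̄) = [38]
z = y + H·x̄ = [38] + [-36] = [2]

z = [2]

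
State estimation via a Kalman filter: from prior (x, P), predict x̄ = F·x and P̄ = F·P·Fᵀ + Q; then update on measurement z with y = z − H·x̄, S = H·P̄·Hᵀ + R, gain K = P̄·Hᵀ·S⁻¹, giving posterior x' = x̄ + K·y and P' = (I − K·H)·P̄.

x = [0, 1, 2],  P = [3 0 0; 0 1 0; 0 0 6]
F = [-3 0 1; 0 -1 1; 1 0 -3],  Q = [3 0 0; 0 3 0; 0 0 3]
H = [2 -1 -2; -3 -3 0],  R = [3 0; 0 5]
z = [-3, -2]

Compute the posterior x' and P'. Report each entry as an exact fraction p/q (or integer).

x̄ = F·x = [2, 1, -6]
P̄ = F·P·Fᵀ + Q = [36 6 -27; 6 10 -18; -27 -18 60]
y = z − H·x̄ = [-18, 7]
S = H·P̄·Hᵀ + R = [517 -474; -474 527]
K = P̄·Hᵀ·S⁻¹ = [3516/47783 -8262/47783; -2726/47783 -6804/47783; -18222/47783 -4149/47783]
x' = x̄ + K·y = [-25556/47783, 49223/47783, 12255/47783]
P' = (I − K·H)·P̄ = [257256/47783 -243486/47783 373725/47783; -243486/47783 254826/47783 -366810/47783; 373725/47783 -366810/47783 584463/47783]

x' = [-25556/47783, 49223/47783, 12255/47783]
P' = [257256/47783 -243486/47783 373725/47783; -243486/47783 254826/47783 -366810/47783; 373725/47783 -366810/47783 584463/47783]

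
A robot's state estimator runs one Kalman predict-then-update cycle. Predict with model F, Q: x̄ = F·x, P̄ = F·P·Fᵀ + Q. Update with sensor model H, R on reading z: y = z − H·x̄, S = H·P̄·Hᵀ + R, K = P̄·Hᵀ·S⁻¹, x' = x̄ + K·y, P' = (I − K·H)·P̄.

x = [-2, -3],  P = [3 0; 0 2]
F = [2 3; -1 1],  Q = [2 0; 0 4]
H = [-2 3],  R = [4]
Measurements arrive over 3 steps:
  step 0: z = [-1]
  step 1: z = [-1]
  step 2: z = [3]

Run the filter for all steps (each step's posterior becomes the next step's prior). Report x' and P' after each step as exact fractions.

step 0: x̄ = F·x = [-13, -1]
step 0: P̄ = F·P·Fᵀ + Q = [32 0; 0 9]
step 0: y = z − H·x̄ = [-24]
step 0: S = H·P̄·Hᵀ + R = [213]
step 0: K = P̄·Hᵀ·S⁻¹ = [-64/213; 9/71]
step 0: x' = x̄ + K·y = [-411/71, -287/71]
step 0: P' = (I − K·H)·P̄ = [2720/213 576/71; 576/71 396/71]
step 1: x̄ = F·x = [-1683/71, 124/71]
step 1: P̄ = F·P·Fᵀ + Q = [42734/213 -3604/213; -3604/213 1304/213]
step 1: y = z − H·x̄ = [-3809/71]
step 1: S = H·P̄·Hᵀ + R = [226772/213]
step 1: K = P̄·Hᵀ·S⁻¹ = [-24070/56693; 2780/56693]
step 1: x' = x̄ + K·y = [-4043/4361, -3856/4361]
step 1: P' = (I − K·H)·P̄ = [494174/56693 297356/56693; 297356/56693 201944/56693]
step 2: x̄ = F·x = [-19654/4361, 187/4361]
step 2: P̄ = F·P·Fᵀ + Q = [7475850/56693 -679872/56693; -679872/56693 328178/56693]
step 2: y = z − H·x̄ = [-26786/4361]
step 2: S = H·P̄·Hᵀ + R = [41242238/56693]
step 2: K = P̄·Hᵀ·S⁻¹ = [-8495658/20621119; 1172139/20621119]
step 2: x' = x̄ + K·y = [-40752758/20621119, -6315241/20621119]
step 2: P' = (I − K·H)·P̄ = [173001654/20621119 104006892/20621119; 104006892/20621119 70900780/20621119]

step 0: x' = [-411/71, -287/71], P' = [2720/213 576/71; 576/71 396/71]
step 1: x' = [-4043/4361, -3856/4361], P' = [494174/56693 297356/56693; 297356/56693 201944/56693]
step 2: x' = [-40752758/20621119, -6315241/20621119], P' = [173001654/20621119 104006892/20621119; 104006892/20621119 70900780/20621119]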